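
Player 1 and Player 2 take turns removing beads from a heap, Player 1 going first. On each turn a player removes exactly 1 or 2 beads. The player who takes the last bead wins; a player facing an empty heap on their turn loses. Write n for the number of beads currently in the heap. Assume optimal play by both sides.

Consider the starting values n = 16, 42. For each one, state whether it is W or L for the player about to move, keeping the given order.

16: W, 42: L

Label each position W (a win for the player to move) or L (a loss). A position with no legal move is L; any other position is W exactly when some move reaches an L, and L when every move reaches a W.
n=0: no move → L
n=1: can move to 0, which is L ⇒ W
n=2: can move to 0, which is L ⇒ W
n=3: moves to 2(W), 1(W); every one is W ⇒ L
n=4: can move to 3, which is L ⇒ W
n=5: can move to 3, which is L ⇒ W
n=6: moves to 5(W), 4(W); every one is W ⇒ L
n=7: can move to 6, which is L ⇒ W
n=8: can move to 6, which is L ⇒ W
n=9: moves to 8(W), 7(W); every one is W ⇒ L
n=10: can move to 9, which is L ⇒ W
n=11: can move to 9, which is L ⇒ W
n=12: moves to 11(W), 10(W); every one is W ⇒ L
n=13: can move to 12, which is L ⇒ W
n=14: can move to 12, which is L ⇒ W
n=15: moves to 14(W), 13(W); every one is W ⇒ L
n=16: can move to 15, which is L ⇒ W
n=17: can move to 15, which is L ⇒ W
n=18: moves to 17(W), 16(W); every one is W ⇒ L
n=19: can move to 18, which is L ⇒ W
n=20: can move to 18, which is L ⇒ W
n=21: moves to 20(W), 19(W); every one is W ⇒ L
n=22: can move to 21, which is L ⇒ W
n=23: can move to 21, which is L ⇒ W
n=24: moves to 23(W), 22(W); every one is W ⇒ L
n=25: can move to 24, which is L ⇒ W
n=26: can move to 24, which is L ⇒ W
n=27: moves to 26(W), 25(W); every one is W ⇒ L
n=28: can move to 27, which is L ⇒ W
n=29: can move to 27, which is L ⇒ W
n=30: moves to 29(W), 28(W); every one is W ⇒ L
n=31: can move to 30, which is L ⇒ W
n=32: can move to 30, which is L ⇒ W
n=33: moves to 32(W), 31(W); every one is W ⇒ L
n=34: can move to 33, which is L ⇒ W
n=35: can move to 33, which is L ⇒ W
n=36: moves to 35(W), 34(W); every one is W ⇒ L
n=37: can move to 36, which is L ⇒ W
n=38: can move to 36, which is L ⇒ W
n=39: moves to 38(W), 37(W); every one is W ⇒ L
n=40: can move to 39, which is L ⇒ W
n=41: can move to 39, which is L ⇒ W
n=42: moves to 41(W), 40(W); every one is W ⇒ L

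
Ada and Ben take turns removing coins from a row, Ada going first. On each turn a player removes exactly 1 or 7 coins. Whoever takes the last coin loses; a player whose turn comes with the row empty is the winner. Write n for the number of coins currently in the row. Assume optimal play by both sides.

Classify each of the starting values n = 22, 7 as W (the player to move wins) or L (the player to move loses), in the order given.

22: W, 7: L

Compute win/loss labels from the base case upward. A position with no move is W. Any other position is W if it can reach an L in one move, else L.
n=0: no move; the opponent has just taken the last coin and therefore loses → W
n=1: →0(W) only, which is W, so L
n=2: →1(L), so W
n=3: →2(W) only, which is W, so L
n=4: →3(L), so W
n=5: →4(W) only, which is W, so L
n=6: →5(L), so W
n=7: →6(W), 0(W) — all W, so L
n=8: →7(L), so W
n=9: →8(W), 2(W) — all W, so L
n=10: →9(L), so W
n=11: →10(W), 4(W) — all W, so L
n=12: →11(L), so W
n=13: →12(W), 6(W) — all W, so L
n=14: →13(L), so W
n=15: →14(W), 8(W) — all W, so L
n=16: →15(L), so W
n=17: →16(W), 10(W) — all W, so L
n=18: →17(L), so W
n=19: →18(W), 12(W) — all W, so L
n=20: →19(L), so W
n=21: →20(W), 14(W) — all W, so L
n=22: →21(L), so W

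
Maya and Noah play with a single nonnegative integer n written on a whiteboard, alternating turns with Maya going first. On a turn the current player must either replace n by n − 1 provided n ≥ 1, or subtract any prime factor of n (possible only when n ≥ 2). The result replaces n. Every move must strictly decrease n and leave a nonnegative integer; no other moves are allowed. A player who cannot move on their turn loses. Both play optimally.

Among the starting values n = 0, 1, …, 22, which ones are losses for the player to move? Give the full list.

Classify positions by backward induction: terminal positions (no move available) are L. From any other position, the mover wins iff some move reaches an L.
n=0: no move → L
n=1: →0(L), so W
n=2: →0(L), so W
n=3: →0(L), so W
n=4: →2(W), 3(W) — all W, so L
n=5: →0(L), so W
n=6: →4(L), so W
n=7: →0(L), so W
n=8: →6(W), 7(W) — all W, so L
n=9: →8(L), so W
n=10: →8(L), so W
n=11: →0(L), so W
n=12: →9(W), 10(W), 11(W) — all W, so L
n=13: →0(L), so W
n=14: →12(L), so W
n=15: →12(L), so W
n=16: →14(W), 15(W) — all W, so L
n=17: →0(L), so W
n=18: →16(L), so W
n=19: →0(L), so W
n=20: →15(W), 18(W), 19(W) — all W, so L
n=21: →20(L), so W
n=22: →20(L), so W
Reading off the rows marked L gives the requested list; there are 6 such values of n.

0, 4, 8, 12, 16, 20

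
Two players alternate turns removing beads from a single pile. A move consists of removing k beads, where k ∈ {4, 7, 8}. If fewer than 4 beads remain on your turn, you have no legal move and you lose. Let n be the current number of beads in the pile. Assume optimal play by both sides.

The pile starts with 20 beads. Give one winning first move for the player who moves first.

Remove 7, leaving 13.

Build the W/L table. Terminal = L. A non-terminal position is W if it has a move to some L; otherwise it is L.
n=0: no move → L
n=1: no move → L
n=2: no move → L
n=3: no move → L
n=4: can move to 0, which is L ⇒ W
n=5: can move to 1, which is L ⇒ W
n=6: can move to 2, which is L ⇒ W
n=7: can move to 3, which is L ⇒ W
n=8: can move to 1, which is L ⇒ W
n=9: can move to 2, which is L ⇒ W
n=10: can move to 3, which is L ⇒ W
n=11: can move to 3, which is L ⇒ W
n=12: moves to 8(W), 5(W), 4(W); every one is W ⇒ L
n=13: moves to 9(W), 6(W), 5(W); every one is W ⇒ L
n=14: moves to 10(W), 7(W), 6(W); every one is W ⇒ L
n=15: moves to 11(W), 8(W), 7(W); every one is W ⇒ L
n=16: can move to 12, which is L ⇒ W
n=17: can move to 13, which is L ⇒ W
n=18: can move to 14, which is L ⇒ W
n=19: can move to 15, which is L ⇒ W
n=20: can move to 13, which is L ⇒ W
From 20, the L positions reachable in one move are: 13, 12. Any move reaching one of these is winning.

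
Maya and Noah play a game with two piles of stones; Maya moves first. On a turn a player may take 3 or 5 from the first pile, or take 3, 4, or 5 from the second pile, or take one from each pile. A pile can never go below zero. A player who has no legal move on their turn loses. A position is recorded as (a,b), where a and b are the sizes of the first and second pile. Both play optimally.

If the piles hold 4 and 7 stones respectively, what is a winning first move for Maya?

Move to (1,7).

Use the standard recursion: the mover loses at a terminal position; elsewhere, the mover wins exactly when some move hands the opponent an L position.
No move ever increases a pile, so every position that can arise here has a ≤ 4 and b ≤ 7; it is enough to label the cells with 0 ≤ a ≤ 4 and 0 ≤ b ≤ 7.
Every move lowers a or b (never raises either), so fill the grid row by row in increasing a, and left to right within a row: each cell's successors are then already labelled.
      b=0  b=1  b=2  b=3  b=4  b=5  b=6  b=7
a=0:    L    L    L    W    W    W    W    W
a=1:    L    W    W    W    W    W    L    L
a=2:    L    W    L    W    W    W    W    W
a=3:    W    W    W    W    L    L    L    W
a=4:    W    L    L    L    W    W    W    W
Cells with no legal move (terminal, hence L): (0,0), (0,1), (0,2), (1,0), (2,0).
The remaining L cells, each justified by listing all of its moves:
(1,6): →(1,3)(W), (1,2)(W), (1,1)(W), (0,5)(W) — all W, so L
(1,7): →(1,4)(W), (1,3)(W), (1,2)(W), (0,6)(W) — all W, so L
(2,2): →(1,1)(W) only, which is W, so L
(3,4): →(0,4)(W), (3,1)(W), (3,0)(W), (2,3)(W) — all W, so L
(3,5): →(0,5)(W), (3,2)(W), (3,1)(W), (3,0)(W), (2,4)(W) — all W, so L
(3,6): →(0,6)(W), (3,3)(W), (3,2)(W), (3,1)(W), (2,5)(W) — all W, so L
(4,1): →(1,1)(W), (3,0)(W) — all W, so L
(4,2): →(1,2)(W), (3,1)(W) — all W, so L
(4,3): →(1,3)(W), (4,0)(W), (3,2)(W) — all W, so L
Every other cell has at least one move into one of the L cells above, so it is W.
From (4,7), the L positions reachable in one move are: (1,7), (4,3), (4,2), (3,6). Any move reaching one of these is winning.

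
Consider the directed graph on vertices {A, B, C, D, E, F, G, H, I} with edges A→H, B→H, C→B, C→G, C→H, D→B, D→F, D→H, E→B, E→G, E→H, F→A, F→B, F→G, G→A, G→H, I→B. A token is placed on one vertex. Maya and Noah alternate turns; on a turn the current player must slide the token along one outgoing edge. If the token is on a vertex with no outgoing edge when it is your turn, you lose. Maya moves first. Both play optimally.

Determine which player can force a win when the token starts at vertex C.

Maya wins.

Positions with no move are L. A position that does have a move is losing for the player to move precisely when every available move leads to a winning position for the opponent. Fill in the labels:
Every edge goes from a vertex to one that appears earlier in the order H, A, G, B, E, F, C, D, I, so processing vertices in that order labels each vertex after all of its successors.
H: no outgoing edge → L
A: →H(L), so W
G: →H(L), so W
B: →H(L), so W
E: →H(L), so W
F: →B(W), G(W), A(W) — all W, so L
C: →H(L), so W
D: →F(L), so W
I: →B(W) only, which is W, so L
From C Maya can move to H, reaching an L position.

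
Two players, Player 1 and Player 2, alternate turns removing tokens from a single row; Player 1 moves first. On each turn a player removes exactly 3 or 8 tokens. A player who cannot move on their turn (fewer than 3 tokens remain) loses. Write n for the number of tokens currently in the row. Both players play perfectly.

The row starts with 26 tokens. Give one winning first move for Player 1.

Remove 3, leaving 23.

Classify positions by backward induction: terminal positions (no move available) are L. From any other position, the mover wins iff some move reaches an L.
n=0: no move → L
n=1: no move → L
n=2: no move → L
n=3: reaches L-position 0 → W
n=4: reaches L-position 1 → W
n=5: reaches L-position 2 → W
n=6: only reaches 3(W), which is W → L
n=7: only reaches 4(W), which is W → L
n=8: reaches L-position 0 → W
n=9: reaches L-position 6 → W
n=10: reaches L-position 7 → W
n=11: only reaches 8(W), 3(W), all W → L
n=12: only reaches 9(W), 4(W), all W → L
n=13: only reaches 10(W), 5(W), all W → L
n=14: reaches L-position 11 → W
n=15: reaches L-position 12 → W
n=16: reaches L-position 13 → W
n=17: only reaches 14(W), 9(W), all W → L
n=18: only reaches 15(W), 10(W), all W → L
n=19: reaches L-position 11 → W
n=20: reaches L-position 17 → W
n=21: reaches L-position 18 → W
n=22: only reaches 19(W), 14(W), all W → L
n=23: only reaches 20(W), 15(W), all W → L
n=24: only reaches 21(W), 16(W), all W → L
n=25: reaches L-position 22 → W
n=26: reaches L-position 23 → W
From 26, the L positions reachable in one move are: 23, 18. Any move reaching one of these is winning.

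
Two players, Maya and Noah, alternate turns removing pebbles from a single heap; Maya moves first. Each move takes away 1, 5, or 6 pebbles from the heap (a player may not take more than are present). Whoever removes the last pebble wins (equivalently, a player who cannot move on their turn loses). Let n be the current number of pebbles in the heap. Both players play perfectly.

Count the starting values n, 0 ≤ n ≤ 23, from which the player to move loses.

Positions with no move are L. A position that does have a move is losing for the player to move precisely when every available move leads to a winning position for the opponent. Fill in the labels:
n=0: no move → L
n=1: can move to 0, which is L ⇒ W
n=2: the only move is to 1(W), a W ⇒ L
n=3: can move to 2, which is L ⇒ W
n=4: the only move is to 3(W), a W ⇒ L
n=5: can move to 4, which is L ⇒ W
n=6: can move to 0, which is L ⇒ W
n=7: can move to 2, which is L ⇒ W
n=8: can move to 2, which is L ⇒ W
n=9: can move to 4, which is L ⇒ W
n=10: can move to 4, which is L ⇒ W
n=11: moves to 10(W), 6(W), 5(W); every one is W ⇒ L
n=12: can move to 11, which is L ⇒ W
n=13: moves to 12(W), 8(W), 7(W); every one is W ⇒ L
n=14: can move to 13, which is L ⇒ W
n=15: moves to 14(W), 10(W), 9(W); every one is W ⇒ L
n=16: can move to 15, which is L ⇒ W
n=17: can move to 11, which is L ⇒ W
n=18: can move to 13, which is L ⇒ W
n=19: can move to 13, which is L ⇒ W
n=20: can move to 15, which is L ⇒ W
n=21: can move to 15, which is L ⇒ W
n=22: moves to 21(W), 17(W), 16(W); every one is W ⇒ L
n=23: can move to 22, which is L ⇒ W
L entries with 0 ≤ n ≤ 23: n = 0, 2, 4, 11, 13, 15, 22; that makes 7.

7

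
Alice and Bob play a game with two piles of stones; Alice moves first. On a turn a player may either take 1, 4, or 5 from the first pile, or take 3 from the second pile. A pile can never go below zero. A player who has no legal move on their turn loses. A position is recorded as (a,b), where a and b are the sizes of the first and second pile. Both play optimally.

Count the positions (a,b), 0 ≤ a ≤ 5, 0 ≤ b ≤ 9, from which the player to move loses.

20

Work bottom-up. With no move the player to move loses. Otherwise the position is W if at least one move leads to an L position for the opponent, and L if every move leads to a W.
Every move lowers a or b (never raises either), so fill the grid row by row in increasing a, and left to right within a row: each cell's successors are then already labelled.
      b=0  b=1  b=2  b=3  b=4  b=5  b=6  b=7  b=8  b=9
a=0:    L    L    L    W    W    W    L    L    L    W
a=1:    W    W    W    L    L    L    W    W    W    L
a=2:    L    L    L    W    W    W    L    L    L    W
a=3:    W    W    W    L    L    L    W    W    W    L
a=4:    W    W    W    W    W    W    W    W    W    W
a=5:    W    W    W    W    W    W    W    W    W    W
Cells with no legal move (terminal, hence L): (0,0), (0,1), (0,2).
The remaining L cells, each justified by listing all of its moves:
(0,6): L (sole option (0,3)(W) is W)
(0,7): L (sole option (0,4)(W) is W)
(0,8): L (sole option (0,5)(W) is W)
(1,3): L (options (0,3)(W), (1,0)(W) are all W)
(1,4): L (options (0,4)(W), (1,1)(W) are all W)
(1,5): L (options (0,5)(W), (1,2)(W) are all W)
(1,9): L (options (0,9)(W), (1,6)(W) are all W)
(2,0): L (sole option (1,0)(W) is W)
(2,1): L (sole option (1,1)(W) is W)
(2,2): L (sole option (1,2)(W) is W)
(2,6): L (options (1,6)(W), (2,3)(W) are all W)
(2,7): L (options (1,7)(W), (2,4)(W) are all W)
(2,8): L (options (1,8)(W), (2,5)(W) are all W)
(3,3): L (options (2,3)(W), (3,0)(W) are all W)
(3,4): L (options (2,4)(W), (3,1)(W) are all W)
(3,5): L (options (2,5)(W), (3,2)(W) are all W)
(3,9): L (options (2,9)(W), (3,6)(W) are all W)
Every other cell has at least one move into one of the L cells above, so it is W.
L cells per row: a=0: 6, a=1: 4, a=2: 6, a=3: 4, a=4: 0, a=5: 0; total 20.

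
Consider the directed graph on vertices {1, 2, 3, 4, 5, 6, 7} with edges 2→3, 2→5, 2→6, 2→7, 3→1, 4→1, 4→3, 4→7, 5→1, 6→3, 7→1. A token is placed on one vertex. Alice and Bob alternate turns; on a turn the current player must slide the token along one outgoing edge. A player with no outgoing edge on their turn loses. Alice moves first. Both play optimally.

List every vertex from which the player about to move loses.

1, 6

Use the standard recursion: the mover loses at a terminal position; elsewhere, the mover wins exactly when some move hands the opponent an L position.
Every edge goes from a vertex to one that appears earlier in the order 1, 7, 3, 4, 5, 6, 2, so processing vertices in that order labels each vertex after all of its successors.
1: no outgoing edge → L
7: reaches L-position 1 → W
3: reaches L-position 1 → W
4: reaches L-position 1 → W
5: reaches L-position 1 → W
6: only reaches 3(W), which is W → L
2: reaches L-position 6 → W
Reading off the rows marked L gives the requested list; there are 2 such vertices.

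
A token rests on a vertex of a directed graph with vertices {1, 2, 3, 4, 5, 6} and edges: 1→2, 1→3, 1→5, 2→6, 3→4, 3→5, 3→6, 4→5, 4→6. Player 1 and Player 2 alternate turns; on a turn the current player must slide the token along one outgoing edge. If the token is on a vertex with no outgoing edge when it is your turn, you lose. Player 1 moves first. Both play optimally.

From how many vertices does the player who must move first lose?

2

Use the standard recursion: the mover loses at a terminal position; elsewhere, the mover wins exactly when some move hands the opponent an L position.
Every edge goes from a vertex to one that appears earlier in the order 6, 5, 4, 3, 2, 1, so processing vertices in that order labels each vertex after all of its successors.
6: no outgoing edge → L
5: no outgoing edge → L
4: can move to 5, which is L ⇒ W
3: can move to 5, which is L ⇒ W
2: can move to 6, which is L ⇒ W
1: can move to 5, which is L ⇒ W
The L vertices are 5, 6; that is 2 in all.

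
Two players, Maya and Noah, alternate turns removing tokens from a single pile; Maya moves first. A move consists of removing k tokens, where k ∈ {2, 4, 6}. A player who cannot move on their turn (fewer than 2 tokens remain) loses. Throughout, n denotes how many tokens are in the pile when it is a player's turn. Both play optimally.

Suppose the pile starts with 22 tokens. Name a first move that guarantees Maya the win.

Positions with no move are L. A position that does have a move is losing for the player to move precisely when every available move leads to a winning position for the opponent. Fill in the labels:
n=0: no move → L
n=1: no move → L
n=2: →0(L), so W
n=3: →1(L), so W
n=4: →0(L), so W
n=5: →1(L), so W
n=6: →0(L), so W
n=7: →1(L), so W
n=8: →6(W), 4(W), 2(W) — all W, so L
n=9: →7(W), 5(W), 3(W) — all W, so L
n=10: →8(L), so W
n=11: →9(L), so W
n=12: →8(L), so W
n=13: →9(L), so W
n=14: →8(L), so W
n=15: →9(L), so W
n=16: →14(W), 12(W), 10(W) — all W, so L
n=17: →15(W), 13(W), 11(W) — all W, so L
n=18: →16(L), so W
n=19: →17(L), so W
n=20: →16(L), so W
n=21: →17(L), so W
n=22: →16(L), so W
From 22, the L positions reachable in one move are: 16.

Remove 6, leaving 16.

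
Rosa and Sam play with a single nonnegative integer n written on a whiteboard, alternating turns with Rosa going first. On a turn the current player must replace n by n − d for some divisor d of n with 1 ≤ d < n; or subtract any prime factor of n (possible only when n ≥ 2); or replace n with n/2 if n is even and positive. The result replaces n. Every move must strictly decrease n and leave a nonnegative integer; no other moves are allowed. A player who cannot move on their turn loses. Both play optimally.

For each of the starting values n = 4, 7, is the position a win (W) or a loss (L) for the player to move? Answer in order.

4: L, 7: W

Work bottom-up. With no move the player to move loses. Otherwise the position is W if at least one move leads to an L position for the opponent, and L if every move leads to a W.
n=0: no move → L
n=1: no move → L
n=2: reaches L-position 0 → W
n=3: reaches L-position 0 → W
n=4: only reaches 2(W), 3(W), all W → L
n=5: reaches L-position 0 → W
n=6: reaches L-position 4 → W
n=7: reaches L-position 0 → W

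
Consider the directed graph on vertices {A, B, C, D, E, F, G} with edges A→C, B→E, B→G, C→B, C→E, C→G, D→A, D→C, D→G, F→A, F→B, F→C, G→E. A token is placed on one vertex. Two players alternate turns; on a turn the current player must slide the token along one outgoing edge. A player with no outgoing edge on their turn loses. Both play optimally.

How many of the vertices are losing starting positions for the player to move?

Label each position W (a win for the player to move) or L (a loss). A position with no legal move is L; any other position is W exactly when some move reaches an L, and L when every move reaches a W.
Every edge goes from a vertex to one that appears earlier in the order E, G, B, C, A, D, F, so processing vertices in that order labels each vertex after all of its successors.
E: no outgoing edge → L
G: →E(L), so W
B: →E(L), so W
C: →E(L), so W
A: →C(W) only, which is W, so L
D: →A(L), so W
F: →A(L), so W
The L vertices are A, E; that is 2 in all.

2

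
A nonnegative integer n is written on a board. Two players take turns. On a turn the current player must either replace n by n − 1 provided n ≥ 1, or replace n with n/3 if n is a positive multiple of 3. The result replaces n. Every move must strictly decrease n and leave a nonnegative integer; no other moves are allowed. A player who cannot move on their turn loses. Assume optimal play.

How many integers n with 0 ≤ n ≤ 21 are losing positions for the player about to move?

10

Compute win/loss labels from the base case upward. A position with no move is L. Any other position is W if it can reach an L in one move, else L.
n=0: no move → L
n=1: W (go to 0, an L position)
n=2: L (sole option 1(W) is W)
n=3: W (go to 2, an L position)
n=4: L (sole option 3(W) is W)
n=5: W (go to 4, an L position)
n=6: W (go to 2, an L position)
n=7: L (sole option 6(W) is W)
n=8: W (go to 7, an L position)
n=9: L (options 3(W), 8(W) are all W)
n=10: W (go to 9, an L position)
n=11: L (sole option 10(W) is W)
n=12: W (go to 4, an L position)
n=13: L (sole option 12(W) is W)
n=14: W (go to 13, an L position)
n=15: L (options 5(W), 14(W) are all W)
n=16: W (go to 15, an L position)
n=17: L (sole option 16(W) is W)
n=18: W (go to 17, an L position)
n=19: L (sole option 18(W) is W)
n=20: W (go to 19, an L position)
n=21: W (go to 7, an L position)
L entries with 0 ≤ n ≤ 21: n = 0, 2, 4, 7, 9, 11, 13, 15, 17, 19; that makes 10.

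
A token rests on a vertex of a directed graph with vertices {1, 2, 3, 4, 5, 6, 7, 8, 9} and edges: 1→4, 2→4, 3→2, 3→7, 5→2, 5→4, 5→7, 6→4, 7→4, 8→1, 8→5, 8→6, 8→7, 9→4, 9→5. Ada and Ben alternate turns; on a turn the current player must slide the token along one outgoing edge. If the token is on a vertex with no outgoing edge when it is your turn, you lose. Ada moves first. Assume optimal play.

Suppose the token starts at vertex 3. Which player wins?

Ben wins.

Label each position W (a win for the player to move) or L (a loss). A position with no legal move is L; any other position is W exactly when some move reaches an L, and L when every move reaches a W.
Every edge goes from a vertex to one that appears earlier in the order 4, 7, 2, 5, 3, 1, 6, 9, 8, so processing vertices in that order labels each vertex after all of its successors.
4: no outgoing edge → L
7: can move to 4, which is L ⇒ W
2: can move to 4, which is L ⇒ W
5: can move to 4, which is L ⇒ W
3: moves to 2(W), 7(W); every one is W ⇒ L
1: can move to 4, which is L ⇒ W
6: can move to 4, which is L ⇒ W
9: can move to 4, which is L ⇒ W
8: moves to 6(W), 1(W), 5(W), 7(W); every one is W ⇒ L
Every move from 3 reaches a W position, so the mover loses.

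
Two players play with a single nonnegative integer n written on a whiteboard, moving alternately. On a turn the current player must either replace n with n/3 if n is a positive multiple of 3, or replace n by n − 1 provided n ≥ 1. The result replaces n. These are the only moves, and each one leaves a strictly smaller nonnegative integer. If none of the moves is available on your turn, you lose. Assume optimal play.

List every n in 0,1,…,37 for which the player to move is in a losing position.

0, 2, 4, 7, 9, 11, 13, 15, 17, 19, 22, 24, 26, 28, 30, 32, 34, 36

Classify positions by backward induction: terminal positions (no move available) are L. From any other position, the mover wins iff some move reaches an L.
n=0: no move → L
n=1: W (go to 0, an L position)
n=2: L (sole option 1(W) is W)
n=3: W (go to 2, an L position)
n=4: L (sole option 3(W) is W)
n=5: W (go to 4, an L position)
n=6: W (go to 2, an L position)
n=7: L (sole option 6(W) is W)
n=8: W (go to 7, an L position)
n=9: L (options 3(W), 8(W) are all W)
n=10: W (go to 9, an L position)
n=11: L (sole option 10(W) is W)
n=12: W (go to 4, an L position)
n=13: L (sole option 12(W) is W)
n=14: W (go to 13, an L position)
n=15: L (options 5(W), 14(W) are all W)
n=16: W (go to 15, an L position)
n=17: L (sole option 16(W) is W)
n=18: W (go to 17, an L position)
n=19: L (sole option 18(W) is W)
n=20: W (go to 19, an L position)
n=21: W (go to 7, an L position)
n=22: L (sole option 21(W) is W)
n=23: W (go to 22, an L position)
n=24: L (options 8(W), 23(W) are all W)
n=25: W (go to 24, an L position)
n=26: L (sole option 25(W) is W)
n=27: W (go to 9, an L position)
n=28: L (sole option 27(W) is W)
n=29: W (go to 28, an L position)
n=30: L (options 10(W), 29(W) are all W)
n=31: W (go to 30, an L position)
n=32: L (sole option 31(W) is W)
n=33: W (go to 11, an L position)
n=34: L (sole option 33(W) is W)
n=35: W (go to 34, an L position)
n=36: L (options 12(W), 35(W) are all W)
n=37: W (go to 36, an L position)
The losing starting values of n are exactly the entries labelled L in this table (18 of them).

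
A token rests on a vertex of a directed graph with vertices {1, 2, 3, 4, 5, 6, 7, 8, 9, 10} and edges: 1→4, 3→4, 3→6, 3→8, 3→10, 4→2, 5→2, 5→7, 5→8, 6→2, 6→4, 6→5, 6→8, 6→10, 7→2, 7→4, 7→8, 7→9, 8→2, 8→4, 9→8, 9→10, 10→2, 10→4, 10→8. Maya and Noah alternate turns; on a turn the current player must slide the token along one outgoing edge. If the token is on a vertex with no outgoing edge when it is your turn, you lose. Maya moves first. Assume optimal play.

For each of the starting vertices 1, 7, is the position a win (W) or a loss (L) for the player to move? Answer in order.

Compute win/loss labels from the base case upward. A position with no move is L. Any other position is W if it can reach an L in one move, else L.
Every edge goes from a vertex to one that appears earlier in the order 2, 4, 8, 10, 9, 7, 5, 6, 1, 3, so processing vertices in that order labels each vertex after all of its successors.
2: no outgoing edge → L
4: →2(L), so W
8: →2(L), so W
10: →2(L), so W
9: →10(W), 8(W) — all W, so L
7: →9(L), so W
5: →2(L), so W
6: →2(L), so W
1: →4(W) only, which is W, so L
3: →6(W), 10(W), 8(W), 4(W) — all W, so L

1: L, 7: W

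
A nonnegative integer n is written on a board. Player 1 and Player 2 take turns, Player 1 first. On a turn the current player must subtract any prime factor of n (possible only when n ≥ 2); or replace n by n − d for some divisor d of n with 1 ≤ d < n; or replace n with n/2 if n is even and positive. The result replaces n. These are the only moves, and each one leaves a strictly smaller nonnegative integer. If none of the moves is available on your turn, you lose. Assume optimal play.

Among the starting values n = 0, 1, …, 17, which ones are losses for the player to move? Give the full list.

0, 1, 4, 9, 14

Build the W/L table. Terminal = L. A non-terminal position is W if it has a move to some L; otherwise it is L.
n=0: no move → L
n=1: no move → L
n=2: can move to 0, which is L ⇒ W
n=3: can move to 0, which is L ⇒ W
n=4: moves to 2(W), 3(W); every one is W ⇒ L
n=5: can move to 0, which is L ⇒ W
n=6: can move to 4, which is L ⇒ W
n=7: can move to 0, which is L ⇒ W
n=8: can move to 4, which is L ⇒ W
n=9: moves to 6(W), 8(W); every one is W ⇒ L
n=10: can move to 9, which is L ⇒ W
n=11: can move to 0, which is L ⇒ W
n=12: can move to 9, which is L ⇒ W
n=13: can move to 0, which is L ⇒ W
n=14: moves to 7(W), 12(W), 13(W); every one is W ⇒ L
n=15: can move to 14, which is L ⇒ W
n=16: can move to 14, which is L ⇒ W
n=17: can move to 0, which is L ⇒ W
The losing starting values of n are exactly the entries labelled L in this table (5 of them).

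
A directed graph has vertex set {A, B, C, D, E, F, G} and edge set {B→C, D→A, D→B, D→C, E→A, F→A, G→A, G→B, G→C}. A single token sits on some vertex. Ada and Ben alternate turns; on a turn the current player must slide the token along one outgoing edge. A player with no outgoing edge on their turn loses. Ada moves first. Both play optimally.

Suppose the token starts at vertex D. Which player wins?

Ada wins.

Build the W/L table. Terminal = L. A non-terminal position is W if it has a move to some L; otherwise it is L.
Every edge goes from a vertex to one that appears earlier in the order A, C, F, B, D, E, G, so processing vertices in that order labels each vertex after all of its successors.
A: no outgoing edge → L
C: no outgoing edge → L
F: reaches L-position A → W
B: reaches L-position C → W
D: reaches L-position C → W
E: reaches L-position A → W
G: reaches L-position C → W
From D Ada can move to C, reaching an L position.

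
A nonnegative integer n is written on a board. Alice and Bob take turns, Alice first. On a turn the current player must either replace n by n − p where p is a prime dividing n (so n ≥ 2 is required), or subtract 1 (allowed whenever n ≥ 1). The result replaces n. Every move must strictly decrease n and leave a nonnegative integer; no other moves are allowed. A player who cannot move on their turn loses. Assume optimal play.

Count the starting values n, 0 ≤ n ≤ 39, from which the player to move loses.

Classify positions by backward induction: terminal positions (no move available) are L. From any other position, the mover wins iff some move reaches an L.
n=0: no move → L
n=1: →0(L), so W
n=2: →0(L), so W
n=3: →0(L), so W
n=4: →2(W), 3(W) — all W, so L
n=5: →0(L), so W
n=6: →4(L), so W
n=7: →0(L), so W
n=8: →6(W), 7(W) — all W, so L
n=9: →8(L), so W
n=10: →8(L), so W
n=11: →0(L), so W
n=12: →9(W), 10(W), 11(W) — all W, so L
n=13: →0(L), so W
n=14: →12(L), so W
n=15: →12(L), so W
n=16: →14(W), 15(W) — all W, so L
n=17: →0(L), so W
n=18: →16(L), so W
n=19: →0(L), so W
n=20: →15(W), 18(W), 19(W) — all W, so L
n=21: →20(L), so W
n=22: →20(L), so W
n=23: →0(L), so W
n=24: →21(W), 22(W), 23(W) — all W, so L
n=25: →20(L), so W
n=26: →24(L), so W
n=27: →24(L), so W
n=28: →21(W), 26(W), 27(W) — all W, so L
n=29: →0(L), so W
n=30: →28(L), so W
n=31: →0(L), so W
n=32: →30(W), 31(W) — all W, so L
n=33: →32(L), so W
n=34: →32(L), so W
n=35: →28(L), so W
n=36: →33(W), 34(W), 35(W) — all W, so L
n=37: →0(L), so W
n=38: →36(L), so W
n=39: →36(L), so W
L entries with 0 ≤ n ≤ 39: n = 0, 4, 8, 12, 16, 20, 24, 28, 32, 36; that makes 10.

10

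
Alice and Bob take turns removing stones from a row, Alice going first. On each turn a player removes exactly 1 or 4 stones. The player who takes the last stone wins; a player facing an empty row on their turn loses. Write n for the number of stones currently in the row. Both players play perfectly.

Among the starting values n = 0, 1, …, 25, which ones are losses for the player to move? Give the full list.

Classify positions by backward induction: terminal positions (no move available) are L. From any other position, the mover wins iff some move reaches an L.
n=0: no move → L
n=1: →0(L), so W
n=2: →1(W) only, which is W, so L
n=3: →2(L), so W
n=4: →0(L), so W
n=5: →4(W), 1(W) — all W, so L
n=6: →5(L), so W
n=7: →6(W), 3(W) — all W, so L
n=8: →7(L), so W
n=9: →5(L), so W
n=10: →9(W), 6(W) — all W, so L
n=11: →10(L), so W
n=12: →11(W), 8(W) — all W, so L
n=13: →12(L), so W
n=14: →10(L), so W
n=15: →14(W), 11(W) — all W, so L
n=16: →15(L), so W
n=17: →16(W), 13(W) — all W, so L
n=18: →17(L), so W
n=19: →15(L), so W
n=20: →19(W), 16(W) — all W, so L
n=21: →20(L), so W
n=22: →21(W), 18(W) — all W, so L
n=23: →22(L), so W
n=24: →20(L), so W
n=25: →24(W), 21(W) — all W, so L
Reading off the rows marked L gives the requested list; there are 11 such values of n.

0, 2, 5, 7, 10, 12, 15, 17, 20, 22, 25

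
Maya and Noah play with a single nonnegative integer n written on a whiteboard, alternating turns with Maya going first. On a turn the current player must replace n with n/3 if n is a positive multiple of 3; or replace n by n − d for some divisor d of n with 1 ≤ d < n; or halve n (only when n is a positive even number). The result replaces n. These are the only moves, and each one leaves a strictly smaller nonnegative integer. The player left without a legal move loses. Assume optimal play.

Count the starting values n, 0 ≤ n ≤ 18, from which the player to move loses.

Label each position W (a win for the player to move) or L (a loss). A position with no legal move is L; any other position is W exactly when some move reaches an L, and L when every move reaches a W.
n=0: no move → L
n=1: no move → L
n=2: reaches L-position 1 → W
n=3: reaches L-position 1 → W
n=4: only reaches 2(W), 3(W), all W → L
n=5: reaches L-position 4 → W
n=6: reaches L-position 4 → W
n=7: only reaches 6(W), which is W → L
n=8: reaches L-position 4 → W
n=9: only reaches 3(W), 6(W), 8(W), all W → L
n=10: reaches L-position 9 → W
n=11: only reaches 10(W), which is W → L
n=12: reaches L-position 4 → W
n=13: only reaches 12(W), which is W → L
n=14: reaches L-position 7 → W
n=15: only reaches 5(W), 10(W), 12(W), 14(W), all W → L
n=16: reaches L-position 15 → W
n=17: only reaches 16(W), which is W → L
n=18: reaches L-position 9 → W
L entries with 0 ≤ n ≤ 18: n = 0, 1, 4, 7, 9, 11, 13, 15, 17; that makes 9.

9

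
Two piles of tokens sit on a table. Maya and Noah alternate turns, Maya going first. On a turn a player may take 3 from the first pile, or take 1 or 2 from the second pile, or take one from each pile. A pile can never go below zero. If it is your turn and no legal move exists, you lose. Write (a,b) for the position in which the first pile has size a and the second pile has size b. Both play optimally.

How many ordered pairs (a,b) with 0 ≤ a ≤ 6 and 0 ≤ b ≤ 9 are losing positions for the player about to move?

Work bottom-up. With no move the player to move loses. Otherwise the position is W if at least one move leads to an L position for the opponent, and L if every move leads to a W.
Every move lowers a or b (never raises either), so fill the grid row by row in increasing a, and left to right within a row: each cell's successors are then already labelled.
      b=0  b=1  b=2  b=3  b=4  b=5  b=6  b=7  b=8  b=9
a=0:    L    W    W    L    W    W    L    W    W    L
a=1:    L    W    W    L    W    W    L    W    W    L
a=2:    L    W    W    L    W    W    L    W    W    L
a=3:    W    W    L    W    W    L    W    W    L    W
a=4:    W    L    W    W    L    W    W    L    W    W
a=5:    W    L    W    W    L    W    W    L    W    W
a=6:    L    W    W    L    W    W    L    W    W    L
Cells with no legal move (terminal, hence L): (0,0), (1,0), (2,0).
The remaining L cells, each justified by listing all of its moves:
(0,3): L (options (0,2)(W), (0,1)(W) are all W)
(0,6): L (options (0,5)(W), (0,4)(W) are all W)
(0,9): L (options (0,8)(W), (0,7)(W) are all W)
(1,3): L (options (1,2)(W), (1,1)(W), (0,2)(W) are all W)
(1,6): L (options (1,5)(W), (1,4)(W), (0,5)(W) are all W)
(1,9): L (options (1,8)(W), (1,7)(W), (0,8)(W) are all W)
(2,3): L (options (2,2)(W), (2,1)(W), (1,2)(W) are all W)
(2,6): L (options (2,5)(W), (2,4)(W), (1,5)(W) are all W)
(2,9): L (options (2,8)(W), (2,7)(W), (1,8)(W) are all W)
(3,2): L (options (0,2)(W), (3,1)(W), (3,0)(W), (2,1)(W) are all W)
(3,5): L (options (0,5)(W), (3,4)(W), (3,3)(W), (2,4)(W) are all W)
(3,8): L (options (0,8)(W), (3,7)(W), (3,6)(W), (2,7)(W) are all W)
(4,1): L (options (1,1)(W), (4,0)(W), (3,0)(W) are all W)
(4,4): L (options (1,4)(W), (4,3)(W), (4,2)(W), (3,3)(W) are all W)
(4,7): L (options (1,7)(W), (4,6)(W), (4,5)(W), (3,6)(W) are all W)
(5,1): L (options (2,1)(W), (5,0)(W), (4,0)(W) are all W)
(5,4): L (options (2,4)(W), (5,3)(W), (5,2)(W), (4,3)(W) are all W)
(5,7): L (options (2,7)(W), (5,6)(W), (5,5)(W), (4,6)(W) are all W)
(6,0): L (sole option (3,0)(W) is W)
(6,3): L (options (3,3)(W), (6,2)(W), (6,1)(W), (5,2)(W) are all W)
(6,6): L (options (3,6)(W), (6,5)(W), (6,4)(W), (5,5)(W) are all W)
(6,9): L (options (3,9)(W), (6,8)(W), (6,7)(W), (5,8)(W) are all W)
Every other cell has at least one move into one of the L cells above, so it is W.
L cells per row: a=0: 4, a=1: 4, a=2: 4, a=3: 3, a=4: 3, a=5: 3, a=6: 4; total 25.

25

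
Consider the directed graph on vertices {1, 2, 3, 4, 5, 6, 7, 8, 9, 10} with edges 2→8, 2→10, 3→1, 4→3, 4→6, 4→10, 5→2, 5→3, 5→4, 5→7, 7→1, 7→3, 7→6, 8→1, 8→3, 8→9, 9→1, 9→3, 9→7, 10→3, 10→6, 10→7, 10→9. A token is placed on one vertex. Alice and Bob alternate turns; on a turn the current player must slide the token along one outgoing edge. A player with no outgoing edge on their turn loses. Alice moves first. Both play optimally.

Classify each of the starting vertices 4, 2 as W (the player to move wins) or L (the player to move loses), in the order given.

Work bottom-up. With no move the player to move loses. Otherwise the position is W if at least one move leads to an L position for the opponent, and L if every move leads to a W.
Every edge goes from a vertex to one that appears earlier in the order 1, 6, 3, 7, 9, 10, 4, 8, 2, 5, so processing vertices in that order labels each vertex after all of its successors.
1: no outgoing edge → L
6: no outgoing edge → L
3: can move to 1, which is L ⇒ W
7: can move to 6, which is L ⇒ W
9: can move to 1, which is L ⇒ W
10: can move to 6, which is L ⇒ W
4: can move to 6, which is L ⇒ W
8: can move to 1, which is L ⇒ W
2: moves to 8(W), 10(W); every one is W ⇒ L
5: can move to 2, which is L ⇒ W

4: W, 2: L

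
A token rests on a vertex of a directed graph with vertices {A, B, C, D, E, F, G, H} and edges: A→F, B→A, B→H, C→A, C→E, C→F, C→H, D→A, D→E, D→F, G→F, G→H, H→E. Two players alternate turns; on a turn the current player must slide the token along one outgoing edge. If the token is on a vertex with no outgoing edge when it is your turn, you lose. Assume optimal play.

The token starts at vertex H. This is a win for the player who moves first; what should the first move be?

Move to E.

Build the W/L table. Terminal = L. A non-terminal position is W if it has a move to some L; otherwise it is L.
Every edge goes from a vertex to one that appears earlier in the order E, F, H, A, C, D, B, G, so processing vertices in that order labels each vertex after all of its successors.
E: no outgoing edge → L
F: no outgoing edge → L
H: reaches L-position E → W
A: reaches L-position F → W
C: reaches L-position F → W
D: reaches L-position F → W
B: only reaches A(W), H(W), all W → L
G: reaches L-position F → W
From H, the L positions reachable in one move are: E.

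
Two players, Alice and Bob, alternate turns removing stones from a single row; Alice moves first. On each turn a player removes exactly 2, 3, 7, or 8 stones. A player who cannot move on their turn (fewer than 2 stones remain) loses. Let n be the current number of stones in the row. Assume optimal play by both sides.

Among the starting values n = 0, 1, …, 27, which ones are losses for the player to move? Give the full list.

0, 1, 5, 6, 10, 11, 15, 16, 20, 21, 25, 26

Work bottom-up. With no move the player to move loses. Otherwise the position is W if at least one move leads to an L position for the opponent, and L if every move leads to a W.
n=0: no move → L
n=1: no move → L
n=2: →0(L), so W
n=3: →1(L), so W
n=4: →1(L), so W
n=5: →3(W), 2(W) — all W, so L
n=6: →4(W), 3(W) — all W, so L
n=7: →5(L), so W
n=8: →6(L), so W
n=9: →6(L), so W
n=10: →8(W), 7(W), 3(W), 2(W) — all W, so L
n=11: →9(W), 8(W), 4(W), 3(W) — all W, so L
n=12: →10(L), so W
n=13: →11(L), so W
n=14: →11(L), so W
n=15: →13(W), 12(W), 8(W), 7(W) — all W, so L
n=16: →14(W), 13(W), 9(W), 8(W) — all W, so L
n=17: →15(L), so W
n=18: →16(L), so W
n=19: →16(L), so W
n=20: →18(W), 17(W), 13(W), 12(W) — all W, so L
n=21: →19(W), 18(W), 14(W), 13(W) — all W, so L
n=22: →20(L), so W
n=23: →21(L), so W
n=24: →21(L), so W
n=25: →23(W), 22(W), 18(W), 17(W) — all W, so L
n=26: →24(W), 23(W), 19(W), 18(W) — all W, so L
n=27: →25(L), so W
The losing starting values of n are exactly the entries labelled L in this table (12 of them).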